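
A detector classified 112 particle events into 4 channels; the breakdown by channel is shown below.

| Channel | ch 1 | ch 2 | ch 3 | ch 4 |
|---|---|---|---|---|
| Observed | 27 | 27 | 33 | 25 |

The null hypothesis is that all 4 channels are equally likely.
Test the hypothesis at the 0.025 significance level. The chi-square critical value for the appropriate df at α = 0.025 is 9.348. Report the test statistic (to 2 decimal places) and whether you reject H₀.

1.29; do not reject

Under H₀ each category has probability 1/4, so each expected count is 112/4 = 28.
χ² = (27−28)²/28 + (27−28)²/28 + (33−28)²/28 + (25−28)²/28
   = 0.036 + 0.036 + 0.893 + 0.321
Sum = 1.29
df = 3. Since 1.29 < 9.348, we do not reject H₀.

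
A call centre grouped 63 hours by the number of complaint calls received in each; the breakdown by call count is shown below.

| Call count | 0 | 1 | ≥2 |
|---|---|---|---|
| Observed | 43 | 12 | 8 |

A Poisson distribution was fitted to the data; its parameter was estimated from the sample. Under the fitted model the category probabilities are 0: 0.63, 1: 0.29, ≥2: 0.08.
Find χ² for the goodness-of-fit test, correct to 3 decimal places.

4.166

Expected counts E_i = n·p_i: 63×0.63 = 39.69, 63×0.29 = 18.27, 63×0.08 = 5.04.
0: (43 − 39.69)²/39.69 = 10.9561/39.69 = 0.2760
1: (12 − 18.27)²/18.27 = 39.3129/18.27 = 2.1518
≥2: (8 − 5.04)²/5.04 = 8.7616/5.04 = 1.7384
Sum = 4.166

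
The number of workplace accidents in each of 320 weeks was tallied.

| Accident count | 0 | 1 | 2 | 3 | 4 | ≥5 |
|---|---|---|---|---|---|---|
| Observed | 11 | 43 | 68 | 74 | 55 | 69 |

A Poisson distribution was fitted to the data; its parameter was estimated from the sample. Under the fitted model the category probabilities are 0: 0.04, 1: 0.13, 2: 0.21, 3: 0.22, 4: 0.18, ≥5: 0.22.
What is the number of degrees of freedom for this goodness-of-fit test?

4

There are k = 6 categories and 1 parameter estimated from the data, so df = 6 − 1 − 1 = 4.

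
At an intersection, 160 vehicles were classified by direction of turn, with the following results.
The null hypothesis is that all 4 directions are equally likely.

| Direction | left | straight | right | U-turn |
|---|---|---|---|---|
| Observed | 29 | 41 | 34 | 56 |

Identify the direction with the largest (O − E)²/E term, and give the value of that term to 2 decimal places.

U-turn, 6.40

Under H₀ each category has probability 1/4, so each expected count is 160/4 = 40.
χ² = (29−40)²/40 + (41−40)²/40 + (34−40)²/40 + (56−40)²/40
   = 3.025 + 0.025 + 0.900 + 6.400
The largest term is for U-turn: 6.40.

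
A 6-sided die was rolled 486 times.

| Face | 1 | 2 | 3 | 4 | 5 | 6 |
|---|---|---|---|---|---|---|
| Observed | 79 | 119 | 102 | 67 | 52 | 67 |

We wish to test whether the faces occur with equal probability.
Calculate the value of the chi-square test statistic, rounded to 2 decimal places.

Expected count for each of the 6 categories: 486/6 = 81.
χ² = (79−81)²/81 + (119−81)²/81 + (102−81)²/81 + (67−81)²/81 + (52−81)²/81 + (67−81)²/81
   = 0.049 + 17.827 + 5.444 + 2.420 + 10.383 + 2.420
Sum = 38.54

38.54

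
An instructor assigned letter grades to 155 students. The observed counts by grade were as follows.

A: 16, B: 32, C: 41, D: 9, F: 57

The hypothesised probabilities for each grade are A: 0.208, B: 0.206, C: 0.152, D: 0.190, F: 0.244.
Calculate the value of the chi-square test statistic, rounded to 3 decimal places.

45.018

Expected counts E_i = n·p_i: 155×0.208 = 32.24, 155×0.206 = 31.93, 155×0.152 = 23.56, 155×0.190 = 29.45, 155×0.244 = 37.82.
A: (16 − 32.24)²/32.24 = 263.7376/32.24 = 8.1804
B: (32 − 31.93)²/31.93 = 0.0049/31.93 = 0.0002
C: (41 − 23.56)²/23.56 = 304.1536/23.56 = 12.9097
D: (9 − 29.45)²/29.45 = 418.2025/29.45 = 14.2004
F: (57 − 37.82)²/37.82 = 367.8724/37.82 = 9.7269
Sum = 45.018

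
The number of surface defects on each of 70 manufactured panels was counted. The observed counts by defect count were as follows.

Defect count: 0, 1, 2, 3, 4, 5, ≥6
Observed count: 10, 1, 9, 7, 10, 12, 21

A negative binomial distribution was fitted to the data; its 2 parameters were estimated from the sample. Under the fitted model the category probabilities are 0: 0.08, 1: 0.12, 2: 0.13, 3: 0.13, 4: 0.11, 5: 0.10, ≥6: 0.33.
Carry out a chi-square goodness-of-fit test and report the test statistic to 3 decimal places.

Expected counts E_i = n·p_i: 70×0.08 = 5.6, 70×0.12 = 8.4, 70×0.13 = 9.1, 70×0.13 = 9.1, 70×0.11 = 7.7, 70×0.10 = 7, 70×0.33 = 23.1.
0: (10 − 5.6)²/5.6 = 19.36/5.6 = 3.4571
1: (1 − 8.4)²/8.4 = 54.76/8.4 = 6.5190
2: (9 − 9.1)²/9.1 = 0.01/9.1 = 0.0011
3: (7 − 9.1)²/9.1 = 4.41/9.1 = 0.4846
4: (10 − 7.7)²/7.7 = 5.29/7.7 = 0.6870
5: (12 − 7)²/7 = 25/7 = 3.5714
≥6: (21 − 23.1)²/23.1 = 4.41/23.1 = 0.1909
Sum = 14.911

14.911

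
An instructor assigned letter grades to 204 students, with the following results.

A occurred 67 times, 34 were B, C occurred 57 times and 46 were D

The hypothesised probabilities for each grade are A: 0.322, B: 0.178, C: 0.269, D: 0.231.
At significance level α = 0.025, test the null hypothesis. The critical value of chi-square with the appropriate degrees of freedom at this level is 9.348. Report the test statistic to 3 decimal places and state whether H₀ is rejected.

0.282; do not reject

Expected counts E_i = n·p_i: 204×0.322 = 65.688, 204×0.178 = 36.312, 204×0.269 = 54.876, 204×0.231 = 47.124.
cat         O        E   (O−E)²/E
A          67   65.688     0.0262
B          34   36.312     0.1472
C          57   54.876     0.0822
D          46   47.124     0.0268
Sum = 0.282
df = 3. Since 0.282 < 9.348, we do not reject H₀.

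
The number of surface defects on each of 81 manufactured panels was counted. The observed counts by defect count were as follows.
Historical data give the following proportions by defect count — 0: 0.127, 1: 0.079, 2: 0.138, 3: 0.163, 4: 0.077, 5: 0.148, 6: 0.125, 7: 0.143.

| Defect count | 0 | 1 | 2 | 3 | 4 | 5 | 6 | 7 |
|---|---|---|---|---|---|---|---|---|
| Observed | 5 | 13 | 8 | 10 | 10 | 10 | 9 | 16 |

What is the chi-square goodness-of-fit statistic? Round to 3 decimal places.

Expected counts E_i = n·p_i: 81×0.127 = 10.287, 81×0.079 = 6.399, 81×0.138 = 11.178, 81×0.163 = 13.203, 81×0.077 = 6.237, 81×0.148 = 11.988, 81×0.125 = 10.125, 81×0.143 = 11.583.
χ² = (5−10.287)²/10.287 + (13−6.399)²/6.399 + (8−11.178)²/11.178 + (10−13.203)²/13.203 + (10−6.237)²/6.237 + (10−11.988)²/11.988 + (9−10.125)²/10.125 + (16−11.583)²/11.583
   = 2.7173 + 6.8094 + 0.9035 + 0.7770 + 2.2703 + 0.3297 + 0.1250 + 1.6844
Sum = 15.617

15.617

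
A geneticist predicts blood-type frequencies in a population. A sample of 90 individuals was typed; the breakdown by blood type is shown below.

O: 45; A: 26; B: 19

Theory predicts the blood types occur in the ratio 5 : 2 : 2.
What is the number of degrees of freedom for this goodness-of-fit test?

2

There are k = 3 categories and no parameters were estimated from the data, so df = 3 − 1 = 2.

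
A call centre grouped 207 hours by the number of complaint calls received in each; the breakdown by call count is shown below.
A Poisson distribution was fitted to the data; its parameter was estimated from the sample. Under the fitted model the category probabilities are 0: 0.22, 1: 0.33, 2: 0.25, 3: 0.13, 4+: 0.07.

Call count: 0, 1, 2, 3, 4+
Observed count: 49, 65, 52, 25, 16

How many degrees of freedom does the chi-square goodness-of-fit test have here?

3

There are k = 5 categories and 1 parameter estimated from the data, so df = 5 − 1 − 1 = 3.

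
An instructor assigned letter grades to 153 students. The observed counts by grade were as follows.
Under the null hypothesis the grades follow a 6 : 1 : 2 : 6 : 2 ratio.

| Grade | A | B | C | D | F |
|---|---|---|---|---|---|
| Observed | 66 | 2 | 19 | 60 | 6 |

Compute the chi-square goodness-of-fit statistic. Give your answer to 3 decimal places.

16.833

Ratio total = 17. Expected counts: 153×6/17 = 54, 153×1/17 = 9, 153×2/17 = 18, 153×6/17 = 54, 153×2/17 = 18.
A: (66 − 54)²/54 = 144/54 = 2.6667
B: (2 − 9)²/9 = 49/9 = 5.4444
C: (19 − 18)²/18 = 1/18 = 0.0556
D: (60 − 54)²/54 = 36/54 = 0.6667
F: (6 − 18)²/18 = 144/18 = 8.0000
Sum = 16.833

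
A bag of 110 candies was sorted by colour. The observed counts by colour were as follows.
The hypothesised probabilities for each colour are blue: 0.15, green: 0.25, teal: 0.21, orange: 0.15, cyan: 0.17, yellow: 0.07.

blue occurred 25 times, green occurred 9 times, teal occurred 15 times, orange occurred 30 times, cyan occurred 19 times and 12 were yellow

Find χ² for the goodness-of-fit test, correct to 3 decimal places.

33.116

Expected counts E_i = n·p_i: 110×0.15 = 16.5, 110×0.25 = 27.5, 110×0.21 = 23.1, 110×0.15 = 16.5, 110×0.17 = 18.7, 110×0.07 = 7.7.
cat         O        E   (O−E)²/E
blue       25     16.5     4.3788
green       9     27.5    12.4455
teal       15     23.1     2.8403
orange     30     16.5    11.0455
cyan       19     18.7     0.0048
yellow     12      7.7     2.4013
Sum = 33.116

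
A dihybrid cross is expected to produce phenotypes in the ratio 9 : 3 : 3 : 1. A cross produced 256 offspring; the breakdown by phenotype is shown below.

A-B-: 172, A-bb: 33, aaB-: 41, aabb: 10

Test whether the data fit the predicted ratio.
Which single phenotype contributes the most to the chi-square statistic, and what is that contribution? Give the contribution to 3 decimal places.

Ratio total = 16. Expected counts: 256×9/16 = 144, 256×3/16 = 48, 256×3/16 = 48, 256×1/16 = 16.
χ² = (172−144)²/144 + (33−48)²/48 + (41−48)²/48 + (10−16)²/16
   = 5.4444 + 4.6875 + 1.0208 + 2.2500
The largest term is for A-B-: 5.444.

A-B-, 5.444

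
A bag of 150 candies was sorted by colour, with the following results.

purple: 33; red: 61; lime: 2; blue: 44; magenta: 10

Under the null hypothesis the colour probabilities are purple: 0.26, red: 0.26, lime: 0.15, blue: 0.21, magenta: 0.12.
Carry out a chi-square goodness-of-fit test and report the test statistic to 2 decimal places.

40.53

Expected counts E_i = n·p_i: 150×0.26 = 39, 150×0.26 = 39, 150×0.15 = 22.5, 150×0.21 = 31.5, 150×0.12 = 18.
cat          O        E   (O−E)²/E
purple      33       39      0.923
red         61       39     12.410
lime         2     22.5     18.678
blue        44     31.5      4.960
magenta     10       18      3.556
Sum = 40.53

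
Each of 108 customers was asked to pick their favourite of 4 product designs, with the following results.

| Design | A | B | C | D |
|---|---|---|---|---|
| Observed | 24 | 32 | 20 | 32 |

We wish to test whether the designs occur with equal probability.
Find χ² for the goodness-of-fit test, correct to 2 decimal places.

Expected count for each of the 4 categories: 108/4 = 27.
A: (24 − 27)²/27 = 9/27 = 0.333
B: (32 − 27)²/27 = 25/27 = 0.926
C: (20 − 27)²/27 = 49/27 = 1.815
D: (32 − 27)²/27 = 25/27 = 0.926
Sum = 4.00

4.00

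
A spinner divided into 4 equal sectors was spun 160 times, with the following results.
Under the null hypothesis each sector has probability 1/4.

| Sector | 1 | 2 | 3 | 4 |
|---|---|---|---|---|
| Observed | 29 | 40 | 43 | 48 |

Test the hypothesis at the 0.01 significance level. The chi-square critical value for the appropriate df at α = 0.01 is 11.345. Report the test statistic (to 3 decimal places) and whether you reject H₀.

4.850; do not reject

Under H₀ each category has probability 1/4, so each expected count is 160/4 = 40.
cat         O        E   (O−E)²/E
1          29       40     3.0250
2          40       40     0.0000
3          43       40     0.2250
4          48       40     1.6000
Sum = 4.850
df = 3. Since 4.850 < 11.345, we do not reject H₀.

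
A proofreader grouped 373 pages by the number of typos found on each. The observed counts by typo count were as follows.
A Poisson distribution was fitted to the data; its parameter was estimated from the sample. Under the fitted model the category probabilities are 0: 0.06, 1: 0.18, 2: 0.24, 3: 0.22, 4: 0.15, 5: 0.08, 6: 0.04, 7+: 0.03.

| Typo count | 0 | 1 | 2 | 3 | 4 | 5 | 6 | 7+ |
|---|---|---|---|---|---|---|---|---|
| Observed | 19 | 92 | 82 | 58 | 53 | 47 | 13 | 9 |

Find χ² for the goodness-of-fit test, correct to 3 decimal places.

Expected counts E_i = n·p_i: 373×0.06 = 22.38, 373×0.18 = 67.14, 373×0.24 = 89.52, 373×0.22 = 82.06, 373×0.15 = 55.95, 373×0.08 = 29.84, 373×0.04 = 14.92, 373×0.03 = 11.19.
χ² = (19−22.38)²/22.38 + (92−67.14)²/67.14 + (82−89.52)²/89.52 + (58−82.06)²/82.06 + (53−55.95)²/55.95 + (47−29.84)²/29.84 + (13−14.92)²/14.92 + (9−11.19)²/11.19
   = 0.5105 + 9.2049 + 0.6317 + 7.0544 + 0.1555 + 9.8682 + 0.2471 + 0.4286
Sum = 28.101

28.101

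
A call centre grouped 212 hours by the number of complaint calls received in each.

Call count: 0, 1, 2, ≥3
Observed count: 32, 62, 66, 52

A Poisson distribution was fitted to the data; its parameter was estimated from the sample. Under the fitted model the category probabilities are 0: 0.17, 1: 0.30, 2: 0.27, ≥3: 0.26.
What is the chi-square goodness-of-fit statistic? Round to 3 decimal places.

2.010

Expected counts E_i = n·p_i: 212×0.17 = 36.04, 212×0.30 = 63.6, 212×0.27 = 57.24, 212×0.26 = 55.12.
0: (32 − 36.04)²/36.04 = 16.3216/36.04 = 0.4529
1: (62 − 63.6)²/63.6 = 2.56/63.6 = 0.0403
2: (66 − 57.24)²/57.24 = 76.7376/57.24 = 1.3406
≥3: (52 − 55.12)²/55.12 = 9.7344/55.12 = 0.1766
Sum = 2.010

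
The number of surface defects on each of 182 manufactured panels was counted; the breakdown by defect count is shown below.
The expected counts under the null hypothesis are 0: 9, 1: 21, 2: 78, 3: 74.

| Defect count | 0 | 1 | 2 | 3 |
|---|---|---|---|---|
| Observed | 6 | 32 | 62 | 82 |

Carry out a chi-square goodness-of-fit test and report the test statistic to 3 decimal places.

cat         O        E   (O−E)²/E
0           6        9     1.0000
1          32       21     5.7619
2          62       78     3.2821
3          82       74     0.8649
Sum = 10.909

10.909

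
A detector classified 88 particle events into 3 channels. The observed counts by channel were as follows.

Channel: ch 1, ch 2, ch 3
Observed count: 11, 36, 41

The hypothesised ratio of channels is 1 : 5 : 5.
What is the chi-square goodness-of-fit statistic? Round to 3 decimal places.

1.550

Ratio total = 11. Expected counts: 88×1/11 = 8, 88×5/11 = 40, 88×5/11 = 40.
χ² = (11−8)²/8 + (36−40)²/40 + (41−40)²/40
   = 1.1250 + 0.4000 + 0.0250
Sum = 1.550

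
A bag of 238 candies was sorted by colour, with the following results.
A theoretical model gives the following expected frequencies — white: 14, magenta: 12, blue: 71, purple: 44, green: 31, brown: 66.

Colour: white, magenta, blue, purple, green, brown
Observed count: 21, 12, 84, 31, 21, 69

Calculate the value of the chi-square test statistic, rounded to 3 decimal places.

cat          O        E   (O−E)²/E
white       21       14     3.5000
magenta     12       12     0.0000
blue        84       71     2.3803
purple      31       44     3.8409
green       21       31     3.2258
brown       69       66     0.1364
Sum = 13.083

13.083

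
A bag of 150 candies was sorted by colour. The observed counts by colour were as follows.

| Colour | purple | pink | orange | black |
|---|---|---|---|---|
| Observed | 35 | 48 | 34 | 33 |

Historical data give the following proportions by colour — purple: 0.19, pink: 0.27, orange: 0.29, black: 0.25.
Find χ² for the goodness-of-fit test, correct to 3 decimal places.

Expected counts E_i = n·p_i: 150×0.19 = 28.5, 150×0.27 = 40.5, 150×0.29 = 43.5, 150×0.25 = 37.5.
purple: (35 − 28.5)²/28.5 = 42.25/28.5 = 1.4825
pink: (48 − 40.5)²/40.5 = 56.25/40.5 = 1.3889
orange: (34 − 43.5)²/43.5 = 90.25/43.5 = 2.0747
black: (33 − 37.5)²/37.5 = 20.25/37.5 = 0.5400
Sum = 5.486

5.486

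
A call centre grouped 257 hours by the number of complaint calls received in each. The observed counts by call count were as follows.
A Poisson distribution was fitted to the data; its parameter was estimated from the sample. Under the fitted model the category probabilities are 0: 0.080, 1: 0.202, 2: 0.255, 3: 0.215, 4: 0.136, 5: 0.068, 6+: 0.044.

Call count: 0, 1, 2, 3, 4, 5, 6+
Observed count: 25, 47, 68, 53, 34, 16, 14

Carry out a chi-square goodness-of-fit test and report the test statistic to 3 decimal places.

Expected counts E_i = n·p_i: 257×0.080 = 20.56, 257×0.202 = 51.914, 257×0.255 = 65.535, 257×0.215 = 55.255, 257×0.136 = 34.952, 257×0.068 = 17.476, 257×0.044 = 11.308.
0: (25 − 20.56)²/20.56 = 19.7136/20.56 = 0.9588
1: (47 − 51.914)²/51.914 = 24.147396/51.914 = 0.4651
2: (68 − 65.535)²/65.535 = 6.076225/65.535 = 0.0927
3: (53 − 55.255)²/55.255 = 5.085025/55.255 = 0.0920
4: (34 − 34.952)²/34.952 = 0.906304/34.952 = 0.0259
5: (16 − 17.476)²/17.476 = 2.178576/17.476 = 0.1247
6+: (14 − 11.308)²/11.308 = 7.246864/11.308 = 0.6409
Sum = 2.400

2.400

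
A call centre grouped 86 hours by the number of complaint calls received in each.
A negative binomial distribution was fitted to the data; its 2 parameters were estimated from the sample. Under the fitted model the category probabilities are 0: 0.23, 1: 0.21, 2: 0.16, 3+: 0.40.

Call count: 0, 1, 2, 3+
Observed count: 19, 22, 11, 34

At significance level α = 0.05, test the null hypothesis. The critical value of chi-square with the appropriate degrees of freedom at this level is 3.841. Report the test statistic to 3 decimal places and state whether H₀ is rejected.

Expected counts E_i = n·p_i: 86×0.23 = 19.78, 86×0.21 = 18.06, 86×0.16 = 13.76, 86×0.40 = 34.4.
cat         O        E   (O−E)²/E
0          19    19.78     0.0308
1          22    18.06     0.8596
2          11    13.76     0.5536
3+         34     34.4     0.0047
Sum = 1.449
df = 1. Since 1.449 < 3.841, we do not reject H₀.

1.449; do not reject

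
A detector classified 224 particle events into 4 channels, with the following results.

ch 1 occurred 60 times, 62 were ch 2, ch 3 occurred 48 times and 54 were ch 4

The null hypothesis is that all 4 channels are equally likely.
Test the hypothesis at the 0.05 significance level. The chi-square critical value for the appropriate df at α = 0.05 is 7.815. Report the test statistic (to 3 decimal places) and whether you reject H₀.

2.143; do not reject

Under H₀ each category has probability 1/4, so each expected count is 224/4 = 56.
cat         O        E   (O−E)²/E
ch 1       60       56     0.2857
ch 2       62       56     0.6429
ch 3       48       56     1.1429
ch 4       54       56     0.0714
Sum = 2.143
df = 3. Since 2.143 < 7.815, we do not reject H₀.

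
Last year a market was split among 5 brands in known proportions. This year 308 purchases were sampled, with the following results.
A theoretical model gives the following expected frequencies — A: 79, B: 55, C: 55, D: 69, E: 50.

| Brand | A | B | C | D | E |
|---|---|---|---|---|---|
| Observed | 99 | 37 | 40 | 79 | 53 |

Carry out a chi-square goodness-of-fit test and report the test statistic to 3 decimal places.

16.674

χ² = (99−79)²/79 + (37−55)²/55 + (40−55)²/55 + (79−69)²/69 + (53−50)²/50
   = 5.0633 + 5.8909 + 4.0909 + 1.4493 + 0.1800
Sum = 16.674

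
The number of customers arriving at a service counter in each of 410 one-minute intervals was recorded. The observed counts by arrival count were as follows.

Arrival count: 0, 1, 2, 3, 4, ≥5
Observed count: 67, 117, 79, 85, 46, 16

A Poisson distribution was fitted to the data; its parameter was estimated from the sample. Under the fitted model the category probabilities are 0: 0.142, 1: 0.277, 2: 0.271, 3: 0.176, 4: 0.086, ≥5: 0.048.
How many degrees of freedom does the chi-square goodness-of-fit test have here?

There are k = 6 categories and 1 parameter estimated from the data, so df = 6 − 1 − 1 = 4.

4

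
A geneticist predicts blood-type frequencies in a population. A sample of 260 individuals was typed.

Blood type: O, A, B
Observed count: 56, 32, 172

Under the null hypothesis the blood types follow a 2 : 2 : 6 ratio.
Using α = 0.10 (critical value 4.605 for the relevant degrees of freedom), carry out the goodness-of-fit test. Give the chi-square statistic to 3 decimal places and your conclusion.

9.641; reject

Ratio total = 10. Expected counts: 260×2/10 = 52, 260×2/10 = 52, 260×6/10 = 156.
O: (56 − 52)²/52 = 16/52 = 0.3077
A: (32 − 52)²/52 = 400/52 = 7.6923
B: (172 − 156)²/156 = 256/156 = 1.6410
Sum = 9.641
df = 2. Since 9.641 > 4.605, we reject H₀.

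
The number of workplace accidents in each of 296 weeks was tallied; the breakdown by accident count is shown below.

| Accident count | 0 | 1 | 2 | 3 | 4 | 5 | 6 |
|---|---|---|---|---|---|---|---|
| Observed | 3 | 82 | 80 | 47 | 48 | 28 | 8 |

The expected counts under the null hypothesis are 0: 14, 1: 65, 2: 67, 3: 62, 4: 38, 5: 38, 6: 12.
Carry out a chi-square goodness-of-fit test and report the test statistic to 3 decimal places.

χ² = (3−14)²/14 + (82−65)²/65 + (80−67)²/67 + (47−62)²/62 + (48−38)²/38 + (28−38)²/38 + (8−12)²/12
   = 8.6429 + 4.4462 + 2.5224 + 3.6290 + 2.6316 + 2.6316 + 1.3333
Sum = 25.837

25.837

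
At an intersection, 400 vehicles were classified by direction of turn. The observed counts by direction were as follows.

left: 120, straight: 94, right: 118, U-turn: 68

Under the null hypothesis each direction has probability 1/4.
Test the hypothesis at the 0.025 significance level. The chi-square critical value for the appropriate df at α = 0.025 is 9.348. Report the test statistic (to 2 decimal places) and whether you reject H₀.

17.84; reject

Under H₀ each category has probability 1/4, so each expected count is 400/4 = 100.
left: (120 − 100)²/100 = 400/100 = 4.000
straight: (94 − 100)²/100 = 36/100 = 0.360
right: (118 − 100)²/100 = 324/100 = 3.240
U-turn: (68 − 100)²/100 = 1024/100 = 10.240
Sum = 17.84
df = 3. Since 17.84 > 9.348, we reject H₀.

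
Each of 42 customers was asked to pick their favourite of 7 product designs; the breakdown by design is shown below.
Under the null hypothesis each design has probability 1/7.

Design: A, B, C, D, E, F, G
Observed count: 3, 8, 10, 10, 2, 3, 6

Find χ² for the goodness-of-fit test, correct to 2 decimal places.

11.67

Under H₀ each category has probability 1/7, so each expected count is 42/7 = 6.
A: (3 − 6)²/6 = 9/6 = 1.500
B: (8 − 6)²/6 = 4/6 = 0.667
C: (10 − 6)²/6 = 16/6 = 2.667
D: (10 − 6)²/6 = 16/6 = 2.667
E: (2 − 6)²/6 = 16/6 = 2.667
F: (3 − 6)²/6 = 9/6 = 1.500
G: (6 − 6)²/6 = 0/6 = 0.000
Sum = 11.67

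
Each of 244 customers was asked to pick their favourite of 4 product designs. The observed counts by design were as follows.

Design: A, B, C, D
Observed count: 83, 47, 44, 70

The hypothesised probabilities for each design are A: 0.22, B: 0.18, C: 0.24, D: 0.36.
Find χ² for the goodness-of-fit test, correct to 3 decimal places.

23.474

Expected counts E_i = n·p_i: 244×0.22 = 53.68, 244×0.18 = 43.92, 244×0.24 = 58.56, 244×0.36 = 87.84.
χ² = (83−53.68)²/53.68 + (47−43.92)²/43.92 + (44−58.56)²/58.56 + (70−87.84)²/87.84
   = 16.0146 + 0.2160 + 3.6201 + 3.6232
Sum = 23.474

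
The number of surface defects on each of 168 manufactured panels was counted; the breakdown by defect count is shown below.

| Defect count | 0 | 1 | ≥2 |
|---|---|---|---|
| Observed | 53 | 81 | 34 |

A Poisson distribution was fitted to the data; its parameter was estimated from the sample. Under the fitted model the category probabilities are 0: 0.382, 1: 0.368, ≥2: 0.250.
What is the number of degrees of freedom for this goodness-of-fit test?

1

There are k = 3 categories and 1 parameter estimated from the data, so df = 3 − 1 − 1 = 1.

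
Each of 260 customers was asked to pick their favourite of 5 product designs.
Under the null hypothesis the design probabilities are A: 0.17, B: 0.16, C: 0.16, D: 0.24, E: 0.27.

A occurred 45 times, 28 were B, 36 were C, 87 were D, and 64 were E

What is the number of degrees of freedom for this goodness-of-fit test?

4

There are k = 5 categories and no parameters were estimated from the data, so df = 5 − 1 = 4.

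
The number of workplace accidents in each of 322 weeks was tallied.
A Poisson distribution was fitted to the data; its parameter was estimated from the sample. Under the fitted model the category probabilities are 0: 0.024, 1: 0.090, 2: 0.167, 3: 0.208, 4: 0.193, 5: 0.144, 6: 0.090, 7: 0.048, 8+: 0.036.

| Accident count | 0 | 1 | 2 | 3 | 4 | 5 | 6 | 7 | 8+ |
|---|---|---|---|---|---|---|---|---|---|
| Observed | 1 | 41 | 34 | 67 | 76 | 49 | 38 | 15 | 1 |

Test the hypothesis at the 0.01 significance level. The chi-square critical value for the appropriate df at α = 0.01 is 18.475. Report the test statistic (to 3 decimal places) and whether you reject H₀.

Expected counts E_i = n·p_i: 322×0.024 = 7.728, 322×0.090 = 28.98, 322×0.167 = 53.774, 322×0.208 = 66.976, 322×0.193 = 62.146, 322×0.144 = 46.368, 322×0.090 = 28.98, 322×0.048 = 15.456, 322×0.036 = 11.592.
cat         O        E   (O−E)²/E
0           1    7.728     5.8574
1          41    28.98     4.9855
2          34   53.774     7.2714
3          67   66.976     0.0000
4          76   62.146     3.0884
5          49   46.368     0.1494
6          38    28.98     2.8075
7          15   15.456     0.0135
8+          1   11.592     9.6783
Sum = 33.851
df = 7. Since 33.851 > 18.475, we reject H₀.

33.851; reject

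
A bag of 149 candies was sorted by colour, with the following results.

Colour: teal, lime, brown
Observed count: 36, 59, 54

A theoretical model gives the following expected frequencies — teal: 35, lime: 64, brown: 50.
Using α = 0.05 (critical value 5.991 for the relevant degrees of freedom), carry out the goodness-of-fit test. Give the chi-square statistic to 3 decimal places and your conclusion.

χ² = (36−35)²/35 + (59−64)²/64 + (54−50)²/50
   = 0.0286 + 0.3906 + 0.3200
Sum = 0.739
df = 2. Since 0.739 < 5.991, we do not reject H₀.

0.739; do not reject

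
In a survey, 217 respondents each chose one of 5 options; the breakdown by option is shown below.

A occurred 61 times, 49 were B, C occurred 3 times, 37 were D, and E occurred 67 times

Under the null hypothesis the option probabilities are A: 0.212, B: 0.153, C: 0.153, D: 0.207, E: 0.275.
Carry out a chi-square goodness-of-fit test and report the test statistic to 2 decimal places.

Expected counts E_i = n·p_i: 217×0.212 = 46.004, 217×0.153 = 33.201, 217×0.153 = 33.201, 217×0.207 = 44.919, 217×0.275 = 59.675.
cat         O        E   (O−E)²/E
A          61   46.004      4.888
B          49   33.201      7.518
C           3   33.201     27.472
D          37   44.919      1.396
E          67   59.675      0.899
Sum = 42.17

42.17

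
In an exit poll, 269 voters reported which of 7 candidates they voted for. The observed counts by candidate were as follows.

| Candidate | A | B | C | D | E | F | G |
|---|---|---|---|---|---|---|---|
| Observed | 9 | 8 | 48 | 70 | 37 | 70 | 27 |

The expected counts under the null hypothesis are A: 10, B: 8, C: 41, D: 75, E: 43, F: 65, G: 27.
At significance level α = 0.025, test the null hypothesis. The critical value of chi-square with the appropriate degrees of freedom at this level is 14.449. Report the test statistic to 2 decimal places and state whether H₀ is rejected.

2.85; do not reject

A: (9 − 10)²/10 = 1/10 = 0.100
B: (8 − 8)²/8 = 0/8 = 0.000
C: (48 − 41)²/41 = 49/41 = 1.195
D: (70 − 75)²/75 = 25/75 = 0.333
E: (37 − 43)²/43 = 36/43 = 0.837
F: (70 − 65)²/65 = 25/65 = 0.385
G: (27 − 27)²/27 = 0/27 = 0.000
Sum = 2.85
df = 6. Since 2.85 < 14.449, we do not reject H₀.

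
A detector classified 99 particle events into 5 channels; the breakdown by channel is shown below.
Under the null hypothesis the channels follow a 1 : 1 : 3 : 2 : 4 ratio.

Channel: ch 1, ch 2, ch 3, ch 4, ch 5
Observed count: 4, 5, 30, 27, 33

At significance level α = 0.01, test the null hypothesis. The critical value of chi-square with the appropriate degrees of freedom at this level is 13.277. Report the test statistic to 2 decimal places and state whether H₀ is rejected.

9.64; do not reject

Ratio total = 11. Expected counts: 99×1/11 = 9, 99×1/11 = 9, 99×3/11 = 27, 99×2/11 = 18, 99×4/11 = 36.
cat         O        E   (O−E)²/E
ch 1        4        9      2.778
ch 2        5        9      1.778
ch 3       30       27      0.333
ch 4       27       18      4.500
ch 5       33       36      0.250
Sum = 9.64
df = 4. Since 9.64 < 13.277, we do not reject H₀.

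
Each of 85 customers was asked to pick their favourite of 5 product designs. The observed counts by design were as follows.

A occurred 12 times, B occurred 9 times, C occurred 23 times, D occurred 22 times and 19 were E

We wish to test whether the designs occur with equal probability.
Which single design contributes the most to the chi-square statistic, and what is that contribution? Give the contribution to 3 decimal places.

B, 3.765

Under H₀ each category has probability 1/5, so each expected count is 85/5 = 17.
cat         O        E   (O−E)²/E
A          12       17     1.4706
B           9       17     3.7647
C          23       17     2.1176
D          22       17     1.4706
E          19       17     0.2353
The largest term is for B: 3.765.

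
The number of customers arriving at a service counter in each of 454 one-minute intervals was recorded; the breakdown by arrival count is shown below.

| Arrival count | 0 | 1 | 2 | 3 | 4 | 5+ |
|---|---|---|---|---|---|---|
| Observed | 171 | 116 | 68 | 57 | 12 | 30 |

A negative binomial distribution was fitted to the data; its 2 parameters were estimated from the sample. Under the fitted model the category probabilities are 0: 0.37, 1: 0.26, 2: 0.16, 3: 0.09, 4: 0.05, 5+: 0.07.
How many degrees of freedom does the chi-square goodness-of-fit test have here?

3

There are k = 6 categories and 2 parameters estimated from the data, so df = 6 − 1 − 2 = 3.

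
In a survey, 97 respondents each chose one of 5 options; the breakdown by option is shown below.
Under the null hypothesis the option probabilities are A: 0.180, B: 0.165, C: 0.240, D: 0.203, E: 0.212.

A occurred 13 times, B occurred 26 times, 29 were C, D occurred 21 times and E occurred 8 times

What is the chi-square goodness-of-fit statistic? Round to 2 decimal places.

Expected counts E_i = n·p_i: 97×0.180 = 17.46, 97×0.165 = 16.005, 97×0.240 = 23.28, 97×0.203 = 19.691, 97×0.212 = 20.564.
χ² = (13−17.46)²/17.46 + (26−16.005)²/16.005 + (29−23.28)²/23.28 + (21−19.691)²/19.691 + (8−20.564)²/20.564
   = 1.139 + 6.242 + 1.405 + 0.087 + 7.676
Sum = 16.55

16.55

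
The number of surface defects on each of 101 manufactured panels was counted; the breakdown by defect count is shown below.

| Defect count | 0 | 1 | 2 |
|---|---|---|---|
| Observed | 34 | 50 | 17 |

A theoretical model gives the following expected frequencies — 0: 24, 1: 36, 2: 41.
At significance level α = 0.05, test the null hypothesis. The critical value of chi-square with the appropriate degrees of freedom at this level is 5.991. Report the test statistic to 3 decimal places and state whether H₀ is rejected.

23.660; reject

χ² = (34−24)²/24 + (50−36)²/36 + (17−41)²/41
   = 4.1667 + 5.4444 + 14.0488
Sum = 23.660
df = 2. Since 23.660 > 5.991, we reject H₀.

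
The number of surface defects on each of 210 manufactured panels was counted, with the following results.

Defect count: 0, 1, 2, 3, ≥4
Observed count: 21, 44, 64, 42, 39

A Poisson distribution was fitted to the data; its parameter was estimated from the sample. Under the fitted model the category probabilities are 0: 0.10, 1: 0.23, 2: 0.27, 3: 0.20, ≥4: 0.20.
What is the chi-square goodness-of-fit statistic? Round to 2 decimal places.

1.54

Expected counts E_i = n·p_i: 210×0.10 = 21, 210×0.23 = 48.3, 210×0.27 = 56.7, 210×0.20 = 42, 210×0.20 = 42.
χ² = (21−21)²/21 + (44−48.3)²/48.3 + (64−56.7)²/56.7 + (42−42)²/42 + (39−42)²/42
   = 0.000 + 0.383 + 0.940 + 0.000 + 0.214
Sum = 1.54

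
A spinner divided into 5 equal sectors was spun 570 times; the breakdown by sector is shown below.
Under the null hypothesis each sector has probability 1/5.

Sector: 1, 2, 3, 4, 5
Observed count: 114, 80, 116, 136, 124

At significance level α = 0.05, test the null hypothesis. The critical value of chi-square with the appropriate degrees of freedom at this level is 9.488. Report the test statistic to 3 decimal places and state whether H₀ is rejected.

Under H₀ each category has probability 1/5, so each expected count is 570/5 = 114.
χ² = (114−114)²/114 + (80−114)²/114 + (116−114)²/114 + (136−114)²/114 + (124−114)²/114
   = 0.0000 + 10.1404 + 0.0351 + 4.2456 + 0.8772
Sum = 15.298
df = 4. Since 15.298 > 9.488, we reject H₀.

15.298; reject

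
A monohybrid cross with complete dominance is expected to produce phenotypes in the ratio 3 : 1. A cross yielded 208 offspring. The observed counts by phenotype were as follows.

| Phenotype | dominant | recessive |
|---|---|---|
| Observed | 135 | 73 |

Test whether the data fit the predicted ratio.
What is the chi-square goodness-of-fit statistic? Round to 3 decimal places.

11.308

Ratio total = 4. Expected counts: 208×3/4 = 156, 208×1/4 = 52.
cat            O        E   (O−E)²/E
dominant     135      156     2.8269
recessive     73       52     8.4808
Sum = 11.308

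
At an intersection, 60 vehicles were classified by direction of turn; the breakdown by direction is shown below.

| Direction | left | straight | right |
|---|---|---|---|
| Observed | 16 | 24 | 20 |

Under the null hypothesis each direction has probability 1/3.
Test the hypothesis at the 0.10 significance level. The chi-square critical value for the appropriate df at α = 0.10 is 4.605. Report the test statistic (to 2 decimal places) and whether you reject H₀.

1.60; do not reject

Expected count for each of the 3 categories: 60/3 = 20.
left: (16 − 20)²/20 = 16/20 = 0.800
straight: (24 − 20)²/20 = 16/20 = 0.800
right: (20 − 20)²/20 = 0/20 = 0.000
Sum = 1.60
df = 2. Since 1.60 < 4.605, we do not reject H₀.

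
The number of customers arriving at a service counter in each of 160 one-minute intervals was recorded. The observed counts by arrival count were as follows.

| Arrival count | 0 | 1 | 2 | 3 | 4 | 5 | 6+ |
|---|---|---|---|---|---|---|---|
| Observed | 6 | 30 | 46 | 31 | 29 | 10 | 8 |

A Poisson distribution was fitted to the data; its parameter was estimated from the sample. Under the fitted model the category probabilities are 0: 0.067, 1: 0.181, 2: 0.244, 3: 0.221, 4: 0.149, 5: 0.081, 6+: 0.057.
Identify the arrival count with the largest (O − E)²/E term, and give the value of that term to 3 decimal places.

0, 2.078

Expected counts E_i = n·p_i: 160×0.067 = 10.72, 160×0.181 = 28.96, 160×0.244 = 39.04, 160×0.221 = 35.36, 160×0.149 = 23.84, 160×0.081 = 12.96, 160×0.057 = 9.12.
χ² = (6−10.72)²/10.72 + (30−28.96)²/28.96 + (46−39.04)²/39.04 + (31−35.36)²/35.36 + (29−23.84)²/23.84 + (10−12.96)²/12.96 + (8−9.12)²/9.12
   = 2.0782 + 0.0373 + 1.2408 + 0.5376 + 1.1168 + 0.6760 + 0.1375
The largest term is for 0: 2.078.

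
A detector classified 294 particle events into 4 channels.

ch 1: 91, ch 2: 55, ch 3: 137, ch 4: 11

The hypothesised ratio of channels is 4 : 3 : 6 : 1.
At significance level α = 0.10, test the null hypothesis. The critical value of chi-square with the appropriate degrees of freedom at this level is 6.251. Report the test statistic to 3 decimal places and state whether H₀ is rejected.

Ratio total = 14. Expected counts: 294×4/14 = 84, 294×3/14 = 63, 294×6/14 = 126, 294×1/14 = 21.
χ² = (91−84)²/84 + (55−63)²/63 + (137−126)²/126 + (11−21)²/21
   = 0.5833 + 1.0159 + 0.9603 + 4.7619
Sum = 7.321
df = 3. Since 7.321 > 6.251, we reject H₀.

7.321; reject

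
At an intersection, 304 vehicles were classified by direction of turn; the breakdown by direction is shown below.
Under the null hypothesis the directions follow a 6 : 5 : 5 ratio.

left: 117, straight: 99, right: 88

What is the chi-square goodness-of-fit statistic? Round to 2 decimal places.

Ratio total = 16. Expected counts: 304×6/16 = 114, 304×5/16 = 95, 304×5/16 = 95.
left: (117 − 114)²/114 = 9/114 = 0.079
straight: (99 − 95)²/95 = 16/95 = 0.168
right: (88 − 95)²/95 = 49/95 = 0.516
Sum = 0.76

0.76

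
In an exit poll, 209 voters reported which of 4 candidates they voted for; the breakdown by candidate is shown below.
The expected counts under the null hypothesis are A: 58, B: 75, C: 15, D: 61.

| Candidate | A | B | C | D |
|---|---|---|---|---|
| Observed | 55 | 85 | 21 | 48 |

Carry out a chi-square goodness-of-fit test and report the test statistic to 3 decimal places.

6.659

cat         O        E   (O−E)²/E
A          55       58     0.1552
B          85       75     1.3333
C          21       15     2.4000
D          48       61     2.7705
Sum = 6.659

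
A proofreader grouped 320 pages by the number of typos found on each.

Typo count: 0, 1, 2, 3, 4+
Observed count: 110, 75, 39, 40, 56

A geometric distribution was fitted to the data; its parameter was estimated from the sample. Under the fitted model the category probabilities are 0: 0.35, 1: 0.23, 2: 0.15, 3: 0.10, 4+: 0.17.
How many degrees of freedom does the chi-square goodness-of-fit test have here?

There are k = 5 categories and 1 parameter estimated from the data, so df = 5 − 1 − 1 = 3.

3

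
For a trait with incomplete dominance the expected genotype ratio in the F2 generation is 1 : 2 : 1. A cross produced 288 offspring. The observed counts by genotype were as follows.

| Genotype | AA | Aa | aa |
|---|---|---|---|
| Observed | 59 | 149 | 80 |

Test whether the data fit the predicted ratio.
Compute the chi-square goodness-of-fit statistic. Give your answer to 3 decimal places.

Ratio total = 4. Expected counts: 288×1/4 = 72, 288×2/4 = 144, 288×1/4 = 72.
AA: (59 − 72)²/72 = 169/72 = 2.3472
Aa: (149 − 144)²/144 = 25/144 = 0.1736
aa: (80 − 72)²/72 = 64/72 = 0.8889
Sum = 3.410

3.410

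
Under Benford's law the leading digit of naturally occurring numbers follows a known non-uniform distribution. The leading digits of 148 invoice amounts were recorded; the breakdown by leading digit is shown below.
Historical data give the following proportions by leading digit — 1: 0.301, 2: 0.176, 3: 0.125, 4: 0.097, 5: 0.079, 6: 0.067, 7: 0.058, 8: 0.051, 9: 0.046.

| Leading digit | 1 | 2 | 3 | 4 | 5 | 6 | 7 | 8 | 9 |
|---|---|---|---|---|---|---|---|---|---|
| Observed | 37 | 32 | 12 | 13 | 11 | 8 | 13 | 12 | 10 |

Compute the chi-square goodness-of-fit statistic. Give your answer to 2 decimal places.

11.86

Expected counts E_i = n·p_i: 148×0.301 = 44.548, 148×0.176 = 26.048, 148×0.125 = 18.5, 148×0.097 = 14.356, 148×0.079 = 11.692, 148×0.067 = 9.916, 148×0.058 = 8.584, 148×0.051 = 7.548, 148×0.046 = 6.808.
1: (37 − 44.548)²/44.548 = 56.972304/44.548 = 1.279
2: (32 − 26.048)²/26.048 = 35.426304/26.048 = 1.360
3: (12 − 18.5)²/18.5 = 42.25/18.5 = 2.284
4: (13 − 14.356)²/14.356 = 1.838736/14.356 = 0.128
5: (11 − 11.692)²/11.692 = 0.478864/11.692 = 0.041
6: (8 − 9.916)²/9.916 = 3.671056/9.916 = 0.370
7: (13 − 8.584)²/8.584 = 19.501056/8.584 = 2.272
8: (12 − 7.548)²/7.548 = 19.820304/7.548 = 2.626
9: (10 − 6.808)²/6.808 = 10.188864/6.808 = 1.497
Sum = 11.86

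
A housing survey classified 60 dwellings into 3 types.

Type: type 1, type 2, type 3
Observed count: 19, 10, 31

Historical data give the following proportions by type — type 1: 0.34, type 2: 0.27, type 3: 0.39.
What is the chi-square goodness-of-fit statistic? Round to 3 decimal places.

4.937

Expected counts E_i = n·p_i: 60×0.34 = 20.4, 60×0.27 = 16.2, 60×0.39 = 23.4.
type 1: (19 − 20.4)²/20.4 = 1.96/20.4 = 0.0961
type 2: (10 − 16.2)²/16.2 = 38.44/16.2 = 2.3728
type 3: (31 − 23.4)²/23.4 = 57.76/23.4 = 2.4684
Sum = 4.937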